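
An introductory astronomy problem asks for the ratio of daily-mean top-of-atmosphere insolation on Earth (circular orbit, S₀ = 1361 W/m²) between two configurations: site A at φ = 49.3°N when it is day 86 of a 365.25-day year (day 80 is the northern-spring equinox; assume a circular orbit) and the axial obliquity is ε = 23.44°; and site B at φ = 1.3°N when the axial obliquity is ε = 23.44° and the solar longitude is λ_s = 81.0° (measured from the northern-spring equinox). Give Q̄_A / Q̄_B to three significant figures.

— Configuration A (φ=+49.3°):
Solar longitude: λ_s = 360° × (86 − 80)/365.25 = 5.914°.
sin δ = sin 23.44° × sin 5.914° = 0.04098, so δ = +2.349°.
cos H₀ = −tan(+49.3°) tan(+2.349°) = -0.0477, H₀ = 1.6185 rad.
Bracket: H₀ sin φ sin δ + cos φ cos δ sin H₀ = 1.6185×0.75813×0.04098 + 0.65210×0.99916×0.99886 = 0.050284 + 0.650809 = 0.701093.
Q̄ = (S₀/π) × [bracket] = (1361/π) × 0.701093 = 303.73 W/m².
— Configuration B (φ=+1.3°):
Solar declination: sin δ = sin ε · sin λ_s = sin 23.44° × sin 81.0° = 0.39289, so δ = +23.135°.
cos H₀ = −tan(+1.3°) tan(+23.135°) = -0.0097, H₀ = 1.5805 rad.
Bracket: H₀ sin φ sin δ + cos φ cos δ sin H₀ = 1.5805×0.02269×0.39289 + 0.99974×0.91959×0.99995 = 0.014090 + 0.919305 = 0.933395.
Q̄ = (S₀/π) × [bracket] = (1361/π) × 0.933395 = 404.37 W/m².
Ratio Q̄_A / Q̄_B = 303.73 / 404.37 = 0.7511.

Q̄_A / Q̄_B ≈ 0.751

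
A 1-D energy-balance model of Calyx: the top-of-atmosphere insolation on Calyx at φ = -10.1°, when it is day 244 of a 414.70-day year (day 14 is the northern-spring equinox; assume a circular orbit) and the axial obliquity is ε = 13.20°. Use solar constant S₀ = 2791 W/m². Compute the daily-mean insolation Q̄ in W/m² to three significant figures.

Q̄ ≈ 891 W/m²

Solar longitude: λ_s = 360° × (244 − 14)/414.70 = 199.662°.
sin δ = sin 13.20° × sin 199.662° = -0.07683, so δ = -4.407°.
cos H₀ = −tan(-10.1°) tan(-4.407°) = -0.0137, H₀ = 1.5845 rad.
Bracket: H₀ sin φ sin δ + cos φ cos δ sin H₀ = 1.5845×-0.17537×-0.07683 + 0.98450×0.99704×0.99991 = 0.021349 + 0.981498 = 1.002847.
Q̄ = (S₀/π) × [bracket] = (2791/π) × 1.002847 = 890.9 W/m².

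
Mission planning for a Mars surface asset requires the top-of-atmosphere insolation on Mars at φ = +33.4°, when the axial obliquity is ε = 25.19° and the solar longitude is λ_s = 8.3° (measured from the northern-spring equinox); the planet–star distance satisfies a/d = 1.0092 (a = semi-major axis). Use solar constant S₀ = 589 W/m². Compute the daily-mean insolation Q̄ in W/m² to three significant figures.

Q̄ ≈ 169 W/m²

Solar declination: sin δ = sin ε · sin λ_s = sin 25.19° × sin 8.3° = 0.06144, so δ = +3.523°.
cos H₀ = −tan(+33.4°) tan(+3.523°) = -0.0406, H₀ = 1.6114 rad.
Bracket: H₀ sin φ sin δ + cos φ cos δ sin H₀ = 1.6114×0.55048×0.06144 + 0.83485×0.99811×0.99918 = 0.054500 + 0.832589 = 0.887089.
Inverse-square distance factor (a/d)² = 1.0092² = 1.018485.
Q̄ = (S₀/π) × 1.018485 × [bracket] = (589/π) × 1.018485 × 0.887089 = 169.4 W/m².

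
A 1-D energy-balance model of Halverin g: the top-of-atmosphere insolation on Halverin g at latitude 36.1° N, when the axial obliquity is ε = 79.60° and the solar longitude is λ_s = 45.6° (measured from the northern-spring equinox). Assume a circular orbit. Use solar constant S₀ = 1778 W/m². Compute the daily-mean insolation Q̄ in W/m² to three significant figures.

Solar declination: sin δ = sin ε · sin λ_s = sin 79.60° × sin 45.6° = 0.70273, so δ = +44.647°.
cos H₀ = −tan(+36.1°) tan(+44.647°) = -0.7203, H₀ = 2.3750 rad.
Bracket: H₀ sin φ sin δ + cos φ cos δ sin H₀ = 2.3750×0.58920×0.70273 + 0.80799×0.71145×0.69369 = 0.983365 + 0.398764 = 1.382129.
Q̄ = (S₀/π) × [bracket] = (1778/π) × 1.382129 = 782.2 W/m².

Q̄ ≈ 782 W/m²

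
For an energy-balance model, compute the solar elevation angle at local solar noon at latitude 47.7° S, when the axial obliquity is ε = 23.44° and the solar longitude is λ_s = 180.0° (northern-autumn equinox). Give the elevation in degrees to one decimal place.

42.3°

Solar declination: sin δ = sin ε · sin λ_s = sin 23.44° × sin 180.0° = 0.00000, so δ = +0.000°.
At local noon the hour angle is zero, so the zenith angle equals |φ − δ| = |-47.7° − (+0.000°)| = 47.700°.
Elevation = 90° − 47.700° = 42.3°.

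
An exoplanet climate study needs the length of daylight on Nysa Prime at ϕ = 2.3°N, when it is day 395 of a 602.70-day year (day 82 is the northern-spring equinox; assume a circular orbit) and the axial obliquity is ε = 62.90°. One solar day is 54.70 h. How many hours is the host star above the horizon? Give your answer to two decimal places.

Solar longitude: L_s = 360° × (395 − 82)/602.70 = 186.959°.
sin δ = sin 62.90° × sin 186.959° = -0.10785, so δ = -6.192°.
cos h₀ = −tan ϕ · tan δ = −tan(+2.3°) × tan(-6.192°) = 0.0044, so h₀ = 1.5664 rad = 89.75°.
Daylight = 2h₀/(2π) × 54.70 h = (1.5664/π) × 54.70 = 27.27 h.

27.27 h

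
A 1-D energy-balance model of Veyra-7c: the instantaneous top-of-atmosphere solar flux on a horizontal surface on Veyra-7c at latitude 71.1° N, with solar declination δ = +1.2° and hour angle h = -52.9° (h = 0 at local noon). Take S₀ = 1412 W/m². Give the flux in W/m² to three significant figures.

304 W/m²

cos θ_z = sin φ sin δ + cos φ cos δ cos h = 0.019813 + 0.195347 = 0.215160.
Flux = S₀ · cos θ_z = 1412 × 0.215160 = 303.8 W/m².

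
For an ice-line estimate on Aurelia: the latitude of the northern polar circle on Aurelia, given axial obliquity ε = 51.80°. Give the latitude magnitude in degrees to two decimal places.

The polar circle is the lowest latitude that experiences at least one full rotation of continuous daylight at the northern-summer solstice; it lies at |ϕ| = 90° − ε = 90° − 51.80° = 38.20°.

38.20°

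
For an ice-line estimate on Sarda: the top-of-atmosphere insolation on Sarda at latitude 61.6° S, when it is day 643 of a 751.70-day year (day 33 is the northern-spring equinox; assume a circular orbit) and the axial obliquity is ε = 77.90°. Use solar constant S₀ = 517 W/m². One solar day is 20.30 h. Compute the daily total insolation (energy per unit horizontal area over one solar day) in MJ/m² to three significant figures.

30.1 MJ/m²

Solar longitude: λ_s = 360° × (643 − 33)/751.70 = 292.138°.
sin δ = sin 77.90° × sin 292.138° = -0.90570, so δ = -64.918°.
cos H₀ = −tan(-61.6°) tan(-64.918°) = -3.9514 ≤ −1 ⇒ polar day, H₀ = π.
Bracket: H₀ sin φ sin δ + cos φ cos δ sin H₀ = 3.1416×-0.87965×-0.90570 + 0.47562×0.42392×0.00000 = 2.502910 + 0.000000 = 2.502910.
Q̄ = (S₀/π) × [bracket] = (517/π) × 2.502910 = 411.89 W/m².
Daily total = Q̄ × 20.30 h × 3600 s/h = 411.89 × 20.30 × 3600 / 10⁶ = 30.10 MJ/m².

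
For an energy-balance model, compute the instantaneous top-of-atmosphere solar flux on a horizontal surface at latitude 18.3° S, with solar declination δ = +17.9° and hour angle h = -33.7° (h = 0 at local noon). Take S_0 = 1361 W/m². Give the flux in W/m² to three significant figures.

cos θ_z = sin ϕ sin δ + cos ϕ cos δ cos h = -0.096508 + 0.751644 = 0.655136.
Flux = S_0 · cos θ_z = 1361 × 0.655136 = 891.6 W/m².

892 W/m²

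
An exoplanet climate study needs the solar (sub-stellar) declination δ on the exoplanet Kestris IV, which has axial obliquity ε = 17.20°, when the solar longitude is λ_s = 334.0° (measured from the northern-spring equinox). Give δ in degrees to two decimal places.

sin δ = sin ε · sin λ_s = sin 17.20° × sin 334.0° = -0.129630.
δ = arcsin(-0.129630) = -7.45°.

δ = -7.45°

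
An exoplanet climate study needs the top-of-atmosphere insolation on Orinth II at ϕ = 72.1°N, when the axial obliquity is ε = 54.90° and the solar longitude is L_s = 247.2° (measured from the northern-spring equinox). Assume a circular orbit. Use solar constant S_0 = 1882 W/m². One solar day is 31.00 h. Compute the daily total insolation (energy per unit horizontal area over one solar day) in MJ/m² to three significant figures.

0.00 MJ/m²

Solar declination: sin δ = sin ε · sin L_s = sin 54.90° × sin 247.2° = -0.75422, so δ = -48.957°.
cos h₀ = −tan(+72.1°) tan(-48.957°) = 3.5563 ≥ 1 ⇒ polar night, h₀ = 0 and Q̄ = 0.
Daily total = Q̄ × 31.00 h × 3600 s/h = 0.00 MJ/m².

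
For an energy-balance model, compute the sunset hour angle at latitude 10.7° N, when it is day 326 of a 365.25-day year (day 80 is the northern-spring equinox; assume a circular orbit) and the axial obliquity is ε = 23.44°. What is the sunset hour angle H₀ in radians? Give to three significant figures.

H₀ = 1.50 rad

Solar longitude: λ_s = 360° × (326 − 80)/365.25 = 242.464°.
sin δ = sin 23.44° × sin 242.464° = -0.35273, so δ = -20.654°.
cos H₀ = −tan φ · tan δ = −tan(+10.7°) × tan(-20.654°) = 0.0712, so H₀ = 1.4995 rad = 85.92°.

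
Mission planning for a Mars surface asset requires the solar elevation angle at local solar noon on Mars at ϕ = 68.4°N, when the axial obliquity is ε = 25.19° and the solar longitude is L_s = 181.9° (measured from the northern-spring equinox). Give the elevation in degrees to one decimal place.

Solar declination: sin δ = sin ε · sin L_s = sin 25.19° × sin 181.9° = -0.01411, so δ = -0.809°.
At local noon the hour angle is zero, so the zenith angle equals |ϕ − δ| = |+68.4° − (-0.809°)| = 69.209°.
Elevation = 90° − 69.209° = 20.8°.

20.8°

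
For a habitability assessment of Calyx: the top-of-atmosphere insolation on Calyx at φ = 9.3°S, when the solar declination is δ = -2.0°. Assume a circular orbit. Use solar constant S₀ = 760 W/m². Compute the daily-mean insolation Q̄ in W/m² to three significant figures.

Q̄ ≈ 241 W/m²

cos H₀ = −tan(-9.3°) tan(-2.000°) = -0.0057, H₀ = 1.5765 rad.
Bracket: H₀ sin φ sin δ + cos φ cos δ sin H₀ = 1.5765×-0.16160×-0.03490 + 0.98686×0.99939×0.99998 = 0.008891 + 0.986238 = 0.995129.
Q̄ = (S₀/π) × [bracket] = (760/π) × 0.995129 = 240.7 W/m².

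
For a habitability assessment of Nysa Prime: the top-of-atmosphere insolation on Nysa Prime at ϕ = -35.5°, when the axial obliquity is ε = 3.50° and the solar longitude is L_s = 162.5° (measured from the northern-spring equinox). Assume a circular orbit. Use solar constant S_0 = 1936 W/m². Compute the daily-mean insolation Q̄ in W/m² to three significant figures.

Q̄ ≈ 491 W/m²

Solar declination: sin δ = sin ε · sin L_s = sin 3.50° × sin 162.5° = 0.01836, so δ = +1.052°.
cos h₀ = −tan(-35.5°) tan(+1.052°) = 0.0131, h₀ = 1.5577 rad.
Bracket: h₀ sin ϕ sin δ + cos ϕ cos δ sin h₀ = 1.5577×-0.58070×0.01836 + 0.81412×0.99983×0.99991 = -0.016608 + 0.813908 = 0.797300.
Q̄ = (S_0/π) × [bracket] = (1936/π) × 0.797300 = 491.3 W/m².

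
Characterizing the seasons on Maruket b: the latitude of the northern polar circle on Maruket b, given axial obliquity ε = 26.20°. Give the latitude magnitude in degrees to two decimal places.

The polar circle is the lowest latitude that experiences at least one full rotation of continuous daylight at the northern-summer solstice; it lies at |φ| = 90° − ε = 90° − 26.20° = 63.80°.

63.80°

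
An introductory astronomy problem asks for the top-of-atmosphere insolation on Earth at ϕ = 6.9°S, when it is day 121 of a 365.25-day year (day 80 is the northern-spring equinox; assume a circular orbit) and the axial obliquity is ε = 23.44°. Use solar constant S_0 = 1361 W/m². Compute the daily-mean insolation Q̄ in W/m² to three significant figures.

Q̄ ≈ 395 W/m²

Solar longitude: L_s = 360° × (121 − 80)/365.25 = 40.411°.
sin δ = sin 23.44° × sin 40.411° = 0.25787, so δ = +14.944°.
cos h₀ = −tan(-6.9°) tan(+14.944°) = 0.0323, h₀ = 1.5385 rad.
Bracket: h₀ sin ϕ sin δ + cos ϕ cos δ sin h₀ = 1.5385×-0.12014×0.25787 + 0.99276×0.96618×0.99948 = -0.047664 + 0.958686 = 0.911022.
Q̄ = (S_0/π) × [bracket] = (1361/π) × 0.911022 = 394.7 W/m².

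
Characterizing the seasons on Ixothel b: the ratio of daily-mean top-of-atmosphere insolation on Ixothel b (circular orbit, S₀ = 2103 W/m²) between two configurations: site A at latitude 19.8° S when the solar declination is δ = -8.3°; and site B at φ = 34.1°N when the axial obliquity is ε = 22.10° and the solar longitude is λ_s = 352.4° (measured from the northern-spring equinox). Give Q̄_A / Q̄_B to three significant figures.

Q̄_A / Q̄_B ≈ 1.29

— Configuration A (φ=-19.8°):
cos H₀ = −tan(-19.8°) tan(-8.300°) = -0.0525, H₀ = 1.6233 rad.
Bracket: H₀ sin φ sin δ + cos φ cos δ sin H₀ = 1.6233×-0.33874×-0.14436 + 0.94088×0.98953×0.99862 = 0.079380 + 0.929744 = 1.009124.
Q̄ = (S₀/π) × [bracket] = (2103/π) × 1.009124 = 675.51 W/m².
— Configuration B (φ=+34.1°):
Solar declination: sin δ = sin ε · sin λ_s = sin 22.10° × sin 352.4° = -0.04976, so δ = -2.852°.
cos H₀ = −tan(+34.1°) tan(-2.852°) = 0.0337, H₀ = 1.5371 rad.
Bracket: H₀ sin φ sin δ + cos φ cos δ sin H₀ = 1.5371×0.56064×-0.04976 + 0.82806×0.99876×0.99943 = -0.042881 + 0.826562 = 0.783681.
Q̄ = (S₀/π) × [bracket] = (2103/π) × 0.783681 = 524.60 W/m².
Ratio Q̄_A / Q̄_B = 675.51 / 524.60 = 1.288.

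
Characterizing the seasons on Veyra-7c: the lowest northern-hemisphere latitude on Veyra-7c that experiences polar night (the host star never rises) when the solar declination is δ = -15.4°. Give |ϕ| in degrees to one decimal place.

Polar night requires cos h₀ = −tan ϕ tan δ ≥ 1, i.e. tan ϕ tan δ ≤ −1.
The boundary is |tan ϕ| · |tan δ| = 1, so |ϕ| = 90° − |δ| = 90° − 15.4° = 74.6° in the northern hemisphere.

|ϕ| = 74.6°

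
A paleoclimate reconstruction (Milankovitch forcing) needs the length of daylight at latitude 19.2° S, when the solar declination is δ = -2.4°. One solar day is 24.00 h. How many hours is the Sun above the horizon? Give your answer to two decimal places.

cos h₀ = −tan ϕ · tan δ = −tan(-19.2°) × tan(-2.400°) = -0.0146, so h₀ = 1.5854 rad = 90.84°.
Daylight = 2h₀/(2π) × 24.00 h = (1.5854/π) × 24.00 = 12.11 h.

12.11 h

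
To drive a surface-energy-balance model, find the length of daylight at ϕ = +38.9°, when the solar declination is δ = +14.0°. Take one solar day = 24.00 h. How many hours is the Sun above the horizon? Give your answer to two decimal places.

13.55 h

cos h₀ = −tan ϕ · tan δ = −tan(+38.9°) × tan(+14.000°) = -0.2012, so h₀ = 1.7734 rad = 101.61°.
Daylight = 2h₀/(2π) × 24.00 h = (1.7734/π) × 24.00 = 13.55 h.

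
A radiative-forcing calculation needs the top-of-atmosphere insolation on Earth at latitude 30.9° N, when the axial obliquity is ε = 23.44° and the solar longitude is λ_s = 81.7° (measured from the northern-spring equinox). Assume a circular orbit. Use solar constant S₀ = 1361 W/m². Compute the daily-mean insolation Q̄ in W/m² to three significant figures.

Q̄ ≈ 491 W/m²

Solar declination: sin δ = sin ε · sin λ_s = sin 23.44° × sin 81.7° = 0.39362, so δ = +23.180°.
cos H₀ = −tan(+30.9°) tan(+23.180°) = -0.2563, H₀ = 1.8300 rad.
Bracket: H₀ sin φ sin δ + cos φ cos δ sin H₀ = 1.8300×0.51354×0.39362 + 0.85806×0.91927×0.96661 = 0.369915 + 0.762451 = 1.132366.
Q̄ = (S₀/π) × [bracket] = (1361/π) × 1.132366 = 490.6 W/m².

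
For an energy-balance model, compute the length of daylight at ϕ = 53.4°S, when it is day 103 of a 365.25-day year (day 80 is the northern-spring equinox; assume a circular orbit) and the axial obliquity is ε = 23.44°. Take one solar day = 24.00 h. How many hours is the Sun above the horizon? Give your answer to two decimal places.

Solar longitude: L_s = 360° × (103 − 80)/365.25 = 22.669°.
sin δ = sin 23.44° × sin 22.669° = 0.15331, so δ = +8.819°.
cos h₀ = −tan ϕ · tan δ = −tan(-53.4°) × tan(+8.819°) = 0.2089, so h₀ = 1.3603 rad = 77.94°.
Daylight = 2h₀/(2π) × 24.00 h = (1.3603/π) × 24.00 = 10.39 h.

10.39 h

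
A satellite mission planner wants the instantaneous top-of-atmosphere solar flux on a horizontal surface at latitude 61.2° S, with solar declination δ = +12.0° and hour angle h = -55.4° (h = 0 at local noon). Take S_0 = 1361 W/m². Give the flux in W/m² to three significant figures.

116 W/m²

cos θ_z = sin ϕ sin δ + cos ϕ cos δ cos h = -0.182194 + 0.267583 = 0.085389.
Flux = S_0 · cos θ_z = 1361 × 0.085389 = 116.2 W/m².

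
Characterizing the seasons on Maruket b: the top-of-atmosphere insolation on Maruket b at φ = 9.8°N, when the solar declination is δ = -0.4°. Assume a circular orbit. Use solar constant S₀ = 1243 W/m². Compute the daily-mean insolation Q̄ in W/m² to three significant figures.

Q̄ ≈ 389 W/m²

cos H₀ = −tan(+9.8°) tan(-0.400°) = 0.0012, H₀ = 1.5696 rad.
Bracket: H₀ sin φ sin δ + cos φ cos δ sin H₀ = 1.5696×0.17021×-0.00698 + 0.98541×0.99998×1.00000 = -0.001865 + 0.985390 = 0.983525.
Q̄ = (S₀/π) × [bracket] = (1243/π) × 0.983525 = 389.1 W/m².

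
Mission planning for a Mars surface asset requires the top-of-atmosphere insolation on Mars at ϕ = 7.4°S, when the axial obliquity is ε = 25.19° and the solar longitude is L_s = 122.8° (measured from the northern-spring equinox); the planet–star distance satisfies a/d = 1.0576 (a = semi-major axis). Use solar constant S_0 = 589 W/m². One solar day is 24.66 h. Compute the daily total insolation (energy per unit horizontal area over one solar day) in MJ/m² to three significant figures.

15.9 MJ/m²

Solar declination: sin δ = sin ε · sin L_s = sin 25.19° × sin 122.8° = 0.35776, so δ = +20.963°.
cos h₀ = −tan(-7.4°) tan(+20.963°) = 0.0498, h₀ = 1.5210 rad.
Bracket: h₀ sin ϕ sin δ + cos ϕ cos δ sin h₀ = 1.5210×-0.12880×0.35776 + 0.99167×0.93381×0.99876 = -0.070087 + 0.924883 = 0.854796.
Inverse-square distance factor (a/d)² = 1.0576² = 1.118518.
Q̄ = (S_0/π) × 1.118518 × [bracket] = (589/π) × 1.118518 × 0.854796 = 179.25 W/m².
Daily total = Q̄ × 24.66 h × 3600 s/h = 179.25 × 24.66 × 3600 / 10⁶ = 15.91 MJ/m².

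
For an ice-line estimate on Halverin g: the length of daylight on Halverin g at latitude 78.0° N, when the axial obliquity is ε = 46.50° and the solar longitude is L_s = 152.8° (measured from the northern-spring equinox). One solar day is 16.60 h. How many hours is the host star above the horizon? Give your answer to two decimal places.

16.60 h

Solar declination: sin δ = sin ε · sin L_s = sin 46.50° × sin 152.8° = 0.33157, so δ = +19.364°.
Sunrise equation: cos h₀ = −tan ϕ · tan δ = -1.6534 ≤ −1, so the host star never sets (polar day) and h₀ = π.
Daylight = 2h₀/(2π) × 16.60 h = (3.1416/π) × 16.60 = 16.60 h.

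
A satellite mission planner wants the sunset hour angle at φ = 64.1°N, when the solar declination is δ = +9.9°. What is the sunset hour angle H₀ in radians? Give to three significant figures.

H₀ = 1.94 rad

cos H₀ = −tan φ · tan δ = −tan(+64.1°) × tan(+9.900°) = -0.3594, so H₀ = 1.9384 rad = 111.06°.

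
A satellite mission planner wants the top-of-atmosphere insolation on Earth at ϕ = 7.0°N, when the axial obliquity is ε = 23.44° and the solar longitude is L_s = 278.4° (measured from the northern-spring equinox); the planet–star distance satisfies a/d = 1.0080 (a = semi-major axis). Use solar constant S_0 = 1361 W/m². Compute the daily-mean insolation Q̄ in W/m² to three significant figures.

Solar declination: sin δ = sin ε · sin L_s = sin 23.44° × sin 278.4° = -0.39352, so δ = -23.174°.
cos h₀ = −tan(+7.0°) tan(-23.174°) = 0.0526, h₀ = 1.5182 rad.
Bracket: h₀ sin ϕ sin δ + cos ϕ cos δ sin h₀ = 1.5182×0.12187×-0.39352 + 0.99255×0.91932×0.99862 = -0.072810 + 0.911212 = 0.838402.
Inverse-square distance factor (a/d)² = 1.0080² = 1.016064.
Q̄ = (S_0/π) × 1.016064 × [bracket] = (1361/π) × 1.016064 × 0.838402 = 369.0 W/m².

Q̄ ≈ 369 W/m²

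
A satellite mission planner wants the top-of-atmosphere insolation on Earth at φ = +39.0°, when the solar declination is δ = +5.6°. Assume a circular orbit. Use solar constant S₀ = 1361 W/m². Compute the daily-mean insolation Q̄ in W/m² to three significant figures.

Q̄ ≈ 378 W/m²

cos H₀ = −tan(+39.0°) tan(+5.600°) = -0.0794, H₀ = 1.6503 rad.
Bracket: H₀ sin φ sin δ + cos φ cos δ sin H₀ = 1.6503×0.62932×0.09758 + 0.77715×0.99523×0.99684 = 0.101343 + 0.770999 = 0.872342.
Q̄ = (S₀/π) × [bracket] = (1361/π) × 0.872342 = 377.9 W/m².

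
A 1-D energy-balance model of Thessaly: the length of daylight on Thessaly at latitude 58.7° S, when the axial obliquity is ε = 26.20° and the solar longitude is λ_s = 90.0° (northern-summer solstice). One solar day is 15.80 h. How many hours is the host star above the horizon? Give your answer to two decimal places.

3.16 h

Solar declination: sin δ = sin ε · sin λ_s = sin 26.20° × sin 90.0° = 0.44151, so δ = +26.200°.
cos H₀ = −tan φ · tan δ = −tan(-58.7°) × tan(+26.200°) = 0.8093, so H₀ = 0.6278 rad = 35.97°.
Daylight = 2H₀/(2π) × 15.80 h = (0.6278/π) × 15.80 = 3.16 h.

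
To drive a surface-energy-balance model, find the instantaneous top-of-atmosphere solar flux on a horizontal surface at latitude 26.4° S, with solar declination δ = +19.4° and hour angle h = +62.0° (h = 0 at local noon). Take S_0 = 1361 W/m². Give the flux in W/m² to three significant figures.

cos θ_z = sin ϕ sin δ + cos ϕ cos δ cos h = -0.147691 + 0.396636 = 0.248945.
Flux = S_0 · cos θ_z = 1361 × 0.248945 = 338.8 W/m².

339 W/m²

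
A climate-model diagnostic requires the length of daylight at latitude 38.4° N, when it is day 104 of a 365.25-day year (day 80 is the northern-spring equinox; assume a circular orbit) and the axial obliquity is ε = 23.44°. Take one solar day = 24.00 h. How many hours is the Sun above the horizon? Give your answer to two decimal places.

Solar longitude: λ_s = 360° × (104 − 80)/365.25 = 23.655°.
sin δ = sin 23.44° × sin 23.655° = 0.15960, so δ = +9.184°.
cos H₀ = −tan φ · tan δ = −tan(+38.4°) × tan(+9.184°) = -0.1281, so H₀ = 1.6993 rad = 97.36°.
Daylight = 2H₀/(2π) × 24.00 h = (1.6993/π) × 24.00 = 12.98 h.

12.98 h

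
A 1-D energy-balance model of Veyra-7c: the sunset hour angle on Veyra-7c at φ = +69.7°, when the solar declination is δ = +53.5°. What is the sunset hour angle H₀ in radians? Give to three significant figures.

H₀ = 3.14 rad

Sunrise equation: cos H₀ = −tan φ · tan δ = -3.6534 ≤ −1, so the host star never sets (polar day) and H₀ = π.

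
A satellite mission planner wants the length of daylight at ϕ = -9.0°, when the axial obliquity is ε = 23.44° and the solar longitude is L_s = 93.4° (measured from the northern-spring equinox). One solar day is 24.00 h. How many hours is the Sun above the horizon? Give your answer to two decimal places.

Solar declination: sin δ = sin ε · sin L_s = sin 23.44° × sin 93.4° = 0.39709, so δ = +23.396°.
cos h₀ = −tan ϕ · tan δ = −tan(-9.0°) × tan(+23.396°) = 0.0685, so h₀ = 1.5022 rad = 86.07°.
Daylight = 2h₀/(2π) × 24.00 h = (1.5022/π) × 24.00 = 11.48 h.

11.48 h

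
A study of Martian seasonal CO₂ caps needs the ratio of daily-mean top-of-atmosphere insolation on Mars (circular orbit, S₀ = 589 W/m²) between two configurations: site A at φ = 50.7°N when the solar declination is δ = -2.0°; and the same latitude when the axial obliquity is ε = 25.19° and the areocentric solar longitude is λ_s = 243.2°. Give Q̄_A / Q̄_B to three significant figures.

— Configuration A (φ=+50.7°):
cos H₀ = −tan(+50.7°) tan(-2.000°) = 0.0427, H₀ = 1.5281 rad.
Bracket: H₀ sin φ sin δ + cos φ cos δ sin H₀ = 1.5281×0.77384×-0.03490 + 0.63338×0.99939×0.99909 = -0.041269 + 0.632418 = 0.591149.
Q̄ = (S₀/π) × [bracket] = (589/π) × 0.591149 = 110.83 W/m².
— Configuration B (φ=+50.7°):
sin δ = sin 25.19° × sin 243.2° = -0.37990, so δ = -22.328°.
cos H₀ = −tan(+50.7°) tan(-22.328°) = 0.5018, H₀ = 1.0452 rad.
Bracket: H₀ sin φ sin δ + cos φ cos δ sin H₀ = 1.0452×0.77384×-0.37990 + 0.63338×0.92503×0.86500 = -0.307270 + 0.506800 = 0.199530.
Q̄ = (S₀/π) × [bracket] = (589/π) × 0.199530 = 37.409 W/m².
Ratio Q̄_A / Q̄_B = 110.83 / 37.409 = 2.963.

Q̄_A / Q̄_B ≈ 2.96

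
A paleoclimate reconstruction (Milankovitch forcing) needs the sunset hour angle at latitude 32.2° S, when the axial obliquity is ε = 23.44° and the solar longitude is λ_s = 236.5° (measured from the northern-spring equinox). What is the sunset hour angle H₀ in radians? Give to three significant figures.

Solar declination: sin δ = sin ε · sin λ_s = sin 23.44° × sin 236.5° = -0.33171, so δ = -19.373°.
cos H₀ = −tan φ · tan δ = −tan(-32.2°) × tan(-19.373°) = -0.2214, so H₀ = 1.7941 rad = 102.79°.

H₀ = 1.79 rad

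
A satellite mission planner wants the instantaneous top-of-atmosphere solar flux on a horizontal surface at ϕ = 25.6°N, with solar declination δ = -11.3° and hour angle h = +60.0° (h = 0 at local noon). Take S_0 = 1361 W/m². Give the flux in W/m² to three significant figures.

cos θ_z = sin ϕ sin δ + cos ϕ cos δ cos h = -0.084666 + 0.442175 = 0.357509.
Flux = S_0 · cos θ_z = 1361 × 0.357509 = 486.6 W/m².

487 W/m²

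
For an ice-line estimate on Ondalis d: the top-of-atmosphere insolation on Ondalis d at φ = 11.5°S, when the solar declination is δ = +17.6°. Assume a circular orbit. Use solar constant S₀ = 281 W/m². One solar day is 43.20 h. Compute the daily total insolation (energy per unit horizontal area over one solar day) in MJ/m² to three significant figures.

cos H₀ = −tan(-11.5°) tan(+17.600°) = 0.0645, H₀ = 1.5062 rad.
Bracket: H₀ sin φ sin δ + cos φ cos δ sin H₀ = 1.5062×-0.19937×0.30237 + 0.97992×0.95319×0.99792 = -0.090799 + 0.932107 = 0.841308.
Q̄ = (S₀/π) × [bracket] = (281/π) × 0.841308 = 75.251 W/m².
Daily total = Q̄ × 43.20 h × 3600 s/h = 75.251 × 43.20 × 3600 / 10⁶ = 11.70 MJ/m².

11.7 MJ/m²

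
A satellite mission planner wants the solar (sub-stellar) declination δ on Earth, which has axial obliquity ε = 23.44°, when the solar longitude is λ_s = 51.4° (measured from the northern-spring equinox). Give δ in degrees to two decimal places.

δ = +18.11°

sin δ = sin ε · sin λ_s = sin 23.44° × sin 51.4° = 0.310880.
δ = arcsin(0.310880) = +18.11°.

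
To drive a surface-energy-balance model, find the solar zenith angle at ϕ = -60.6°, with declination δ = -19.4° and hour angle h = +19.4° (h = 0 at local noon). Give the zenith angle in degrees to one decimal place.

cos θ_z = sin ϕ sin δ + cos ϕ cos δ cos h = 0.289383 + 0.436742 = 0.726125.
θ_z = arccos(0.726125) = 43.4°.

θ_z = 43.4°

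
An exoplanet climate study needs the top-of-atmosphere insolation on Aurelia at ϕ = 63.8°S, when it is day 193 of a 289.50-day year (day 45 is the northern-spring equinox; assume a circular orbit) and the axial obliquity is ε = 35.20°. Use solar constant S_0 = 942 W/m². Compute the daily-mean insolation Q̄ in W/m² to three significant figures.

Solar longitude: L_s = 360° × (193 − 45)/289.50 = 184.041°.
sin δ = sin 35.20° × sin 184.041° = -0.04063, so δ = -2.328°.
cos h₀ = −tan(-63.8°) tan(-2.328°) = -0.0826, h₀ = 1.6535 rad.
Bracket: h₀ sin ϕ sin δ + cos ϕ cos δ sin h₀ = 1.6535×-0.89726×-0.04063 + 0.44151×0.99917×0.99658 = 0.060279 + 0.439635 = 0.499914.
Q̄ = (S_0/π) × [bracket] = (942/π) × 0.499914 = 149.9 W/m².

Q̄ ≈ 150 W/m²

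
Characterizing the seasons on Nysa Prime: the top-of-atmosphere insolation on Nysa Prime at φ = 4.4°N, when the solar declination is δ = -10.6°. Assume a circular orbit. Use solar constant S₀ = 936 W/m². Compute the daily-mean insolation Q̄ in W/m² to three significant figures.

cos H₀ = −tan(+4.4°) tan(-10.600°) = 0.0144, H₀ = 1.5564 rad.
Bracket: H₀ sin φ sin δ + cos φ cos δ sin H₀ = 1.5564×0.07672×-0.18395 + 0.99705×0.98294×0.99990 = -0.021965 + 0.979942 = 0.957977.
Q̄ = (S₀/π) × [bracket] = (936/π) × 0.957977 = 285.4 W/m².

Q̄ ≈ 285 W/m²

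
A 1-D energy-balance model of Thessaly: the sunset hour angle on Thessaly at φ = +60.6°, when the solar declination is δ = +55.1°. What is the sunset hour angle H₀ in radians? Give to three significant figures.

Sunrise equation: cos H₀ = −tan φ · tan δ = -2.5440 ≤ −1, so the host star never sets (polar day) and H₀ = π.

H₀ = 3.14 rad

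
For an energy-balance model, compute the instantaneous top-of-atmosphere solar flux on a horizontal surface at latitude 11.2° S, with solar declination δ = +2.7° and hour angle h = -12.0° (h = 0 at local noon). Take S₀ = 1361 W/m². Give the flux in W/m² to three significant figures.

cos θ_z = sin φ sin δ + cos φ cos δ cos h = -0.009150 + 0.958454 = 0.949304.
Flux = S₀ · cos θ_z = 1361 × 0.949304 = 1292 W/m².

1.29e+03 W/m²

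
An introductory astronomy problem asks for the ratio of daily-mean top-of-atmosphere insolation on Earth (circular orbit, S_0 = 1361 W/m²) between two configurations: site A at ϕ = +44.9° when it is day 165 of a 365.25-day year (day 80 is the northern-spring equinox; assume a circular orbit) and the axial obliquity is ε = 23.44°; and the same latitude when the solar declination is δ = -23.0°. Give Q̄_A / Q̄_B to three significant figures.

Q̄_A / Q̄_B ≈ 4.14

— Configuration A (ϕ=+44.9°):
Solar longitude: L_s = 360° × (165 − 80)/365.25 = 83.778°.
sin δ = sin 23.44° × sin 83.778° = 0.39545, so δ = +23.294°.
cos h₀ = −tan(+44.9°) tan(+23.294°) = -0.4290, h₀ = 2.0142 rad.
Bracket: h₀ sin ϕ sin δ + cos ϕ cos δ sin h₀ = 2.0142×0.70587×0.39545 + 0.70834×0.91849×0.90329 = 0.562236 + 0.587683 = 1.149919.
Q̄ = (S_0/π) × [bracket] = (1361/π) × 1.149919 = 498.17 W/m².
— Configuration B (ϕ=+44.9°):
cos h₀ = −tan(+44.9°) tan(-23.000°) = 0.4230, h₀ = 1.1340 rad.
Bracket: h₀ sin ϕ sin δ + cos ϕ cos δ sin h₀ = 1.1340×0.70587×-0.39073 + 0.70834×0.92050×0.90613 = -0.312762 + 0.590821 = 0.278059.
Q̄ = (S_0/π) × [bracket] = (1361/π) × 0.278059 = 120.46 W/m².
Ratio Q̄_A / Q̄_B = 498.17 / 120.46 = 4.136.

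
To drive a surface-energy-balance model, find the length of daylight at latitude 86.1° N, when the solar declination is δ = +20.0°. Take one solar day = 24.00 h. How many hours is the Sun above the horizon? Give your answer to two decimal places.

24.00 h

Sunrise equation: cos h₀ = −tan ϕ · tan δ = -5.3389 ≤ −1, so the Sun never sets (polar day) and h₀ = π.
Daylight = 2h₀/(2π) × 24.00 h = (3.1416/π) × 24.00 = 24.00 h.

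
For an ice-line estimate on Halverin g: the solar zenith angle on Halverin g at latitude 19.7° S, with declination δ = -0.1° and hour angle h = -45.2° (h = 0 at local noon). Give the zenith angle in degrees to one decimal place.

θ_z = 48.4°

cos θ_z = sin φ sin δ + cos φ cos δ cos h = 0.000588 + 0.663391 = 0.663979.
θ_z = arccos(0.663979) = 48.4°.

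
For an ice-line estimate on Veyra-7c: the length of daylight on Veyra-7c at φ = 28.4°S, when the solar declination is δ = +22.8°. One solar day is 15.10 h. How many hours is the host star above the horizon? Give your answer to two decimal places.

cos H₀ = −tan φ · tan δ = −tan(-28.4°) × tan(+22.800°) = 0.2273, so H₀ = 1.3415 rad = 76.86°.
Daylight = 2H₀/(2π) × 15.10 h = (1.3415/π) × 15.10 = 6.45 h.

6.45 h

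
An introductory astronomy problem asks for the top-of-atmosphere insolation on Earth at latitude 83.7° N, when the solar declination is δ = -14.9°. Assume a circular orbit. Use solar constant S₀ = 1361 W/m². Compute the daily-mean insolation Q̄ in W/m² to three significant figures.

Q̄ ≈ 0.00 W/m²

cos H₀ = −tan(+83.7°) tan(-14.900°) = 2.4101 ≥ 1 ⇒ polar night, H₀ = 0 and Q̄ = 0.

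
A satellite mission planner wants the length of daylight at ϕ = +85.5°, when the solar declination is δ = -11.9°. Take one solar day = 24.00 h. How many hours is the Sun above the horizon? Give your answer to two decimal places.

0.00 h

cos h₀ = −tan ϕ · tan δ = 2.6776 ≥ 1, so the Sun never rises (polar night) and h₀ = 0.
Daylight = 2h₀/(2π) × 24.00 h = (0.0000/π) × 24.00 = 0.00 h.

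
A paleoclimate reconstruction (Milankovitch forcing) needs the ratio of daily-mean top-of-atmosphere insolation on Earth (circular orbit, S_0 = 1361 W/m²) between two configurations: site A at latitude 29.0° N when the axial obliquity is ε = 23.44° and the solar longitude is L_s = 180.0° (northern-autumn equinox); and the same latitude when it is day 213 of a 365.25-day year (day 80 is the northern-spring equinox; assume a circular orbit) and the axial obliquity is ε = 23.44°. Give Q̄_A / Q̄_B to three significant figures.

— Configuration A (ϕ=+29.0°):
Solar declination: sin δ = sin ε · sin L_s = sin 23.44° × sin 180.0° = 0.00000, so δ = +0.000°.
cos h₀ = −tan(+29.0°) tan(+0.000°) = -0.0000, h₀ = 1.5708 rad.
Bracket: h₀ sin ϕ sin δ + cos ϕ cos δ sin h₀ = 1.5708×0.48481×0.00000 + 0.87462×1.00000×1.00000 = 0.000000 + 0.874620 = 0.874620.
Q̄ = (S_0/π) × [bracket] = (1361/π) × 0.874620 = 378.90 W/m².
— Configuration B (ϕ=+29.0°):
Solar longitude: L_s = 360° × (213 − 80)/365.25 = 131.088°.
sin δ = sin 23.44° × sin 131.088° = 0.29981, so δ = +17.446°.
cos h₀ = −tan(+29.0°) tan(+17.446°) = -0.1742, h₀ = 1.7459 rad.
Bracket: h₀ sin ϕ sin δ + cos ϕ cos δ sin h₀ = 1.7459×0.48481×0.29981 + 0.87462×0.95400×0.98471 = 0.253768 + 0.821630 = 1.075398.
Q̄ = (S_0/π) × [bracket] = (1361/π) × 1.075398 = 465.88 W/m².
Ratio Q̄_A / Q̄_B = 378.90 / 465.88 = 0.8133.

Q̄_A / Q̄_B ≈ 0.813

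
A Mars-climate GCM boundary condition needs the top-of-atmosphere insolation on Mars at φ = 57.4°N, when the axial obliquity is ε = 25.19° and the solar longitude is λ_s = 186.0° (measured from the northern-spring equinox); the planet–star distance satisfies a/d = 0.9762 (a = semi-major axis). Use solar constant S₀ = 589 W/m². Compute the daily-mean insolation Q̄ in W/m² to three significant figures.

Q̄ ≈ 85.9 W/m²

Solar declination: sin δ = sin ε · sin λ_s = sin 25.19° × sin 186.0° = -0.04449, so δ = -2.550°.
cos H₀ = −tan(+57.4°) tan(-2.550°) = 0.0696, H₀ = 1.5011 rad.
Bracket: H₀ sin φ sin δ + cos φ cos δ sin H₀ = 1.5011×0.84245×-0.04449 + 0.53877×0.99901×0.99757 = -0.056262 + 0.536929 = 0.480667.
Inverse-square distance factor (a/d)² = 0.9762² = 0.952966.
Q̄ = (S₀/π) × 0.952966 × [bracket] = (589/π) × 0.952966 × 0.480667 = 85.88 W/m².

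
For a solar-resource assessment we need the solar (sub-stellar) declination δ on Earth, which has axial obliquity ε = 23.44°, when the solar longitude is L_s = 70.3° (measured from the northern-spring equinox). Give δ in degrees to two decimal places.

sin δ = sin ε · sin L_s = sin 23.44° × sin 70.3° = 0.374506.
δ = arcsin(0.374506) = +21.99°.

δ = +21.99°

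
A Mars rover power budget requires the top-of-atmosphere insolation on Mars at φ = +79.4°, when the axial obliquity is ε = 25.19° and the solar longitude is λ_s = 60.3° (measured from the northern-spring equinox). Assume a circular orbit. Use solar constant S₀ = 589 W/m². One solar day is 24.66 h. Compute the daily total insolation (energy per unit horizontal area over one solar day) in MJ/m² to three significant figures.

19.0 MJ/m²

Solar declination: sin δ = sin ε · sin λ_s = sin 25.19° × sin 60.3° = 0.36971, so δ = +21.698°.
cos H₀ = −tan(+79.4°) tan(+21.698°) = -2.1262 ≤ −1 ⇒ polar day, H₀ = π.
Bracket: H₀ sin φ sin δ + cos φ cos δ sin H₀ = 3.1416×0.98294×0.36971 + 0.18395×0.92915×0.00000 = 1.141666 + 0.000000 = 1.141666.
Q̄ = (S₀/π) × [bracket] = (589/π) × 1.141666 = 214.04 W/m².
Daily total = Q̄ × 24.66 h × 3600 s/h = 214.04 × 24.66 × 3600 / 10⁶ = 19.00 MJ/m².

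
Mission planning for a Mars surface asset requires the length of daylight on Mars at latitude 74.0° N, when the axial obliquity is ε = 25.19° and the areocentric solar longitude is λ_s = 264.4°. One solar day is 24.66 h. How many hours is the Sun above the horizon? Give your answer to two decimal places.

0.00 h

sin δ = sin 25.19° × sin 264.4° = -0.42359, so δ = -25.061°.
cos H₀ = −tan φ · tan δ = 1.6308 ≥ 1, so the Sun never rises (polar night) and H₀ = 0.
Daylight = 2H₀/(2π) × 24.66 h = (0.0000/π) × 24.66 = 0.00 h.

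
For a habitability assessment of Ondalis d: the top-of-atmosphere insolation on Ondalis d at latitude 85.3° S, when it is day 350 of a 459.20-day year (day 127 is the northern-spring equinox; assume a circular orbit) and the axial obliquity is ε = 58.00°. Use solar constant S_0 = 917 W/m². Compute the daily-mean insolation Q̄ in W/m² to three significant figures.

Q̄ ≈ 0.391 W/m²

Solar longitude: L_s = 360° × (350 − 127)/459.20 = 174.826°.
sin δ = sin 58.00° × sin 174.826° = 0.07648, so δ = +4.386°.
cos h₀ = −tan(-85.3°) tan(+4.386°) = 0.9330, h₀ = 0.3682 rad.
Bracket: h₀ sin ϕ sin δ + cos ϕ cos δ sin h₀ = 0.3682×-0.99664×0.07648 + 0.08194×0.99707×0.35991 = -0.028065 + 0.029405 = 0.001340.
Q̄ = (S_0/π) × [bracket] = (917/π) × 0.001340 = 0.3911 W/m².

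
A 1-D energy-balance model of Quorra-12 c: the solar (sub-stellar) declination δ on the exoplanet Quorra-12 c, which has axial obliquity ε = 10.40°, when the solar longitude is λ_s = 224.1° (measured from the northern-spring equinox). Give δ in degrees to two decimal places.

sin δ = sin ε · sin λ_s = sin 10.40° × sin 224.1° = -0.125626.
δ = arcsin(-0.125626) = -7.22°.

δ = -7.22°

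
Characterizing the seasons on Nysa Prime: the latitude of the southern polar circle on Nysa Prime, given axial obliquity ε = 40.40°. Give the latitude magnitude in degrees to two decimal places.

49.60°

The polar circle is the lowest latitude that experiences at least one full rotation of continuous darkness at the northern-summer solstice; it lies at |φ| = 90° − ε = 90° − 40.40° = 49.60°.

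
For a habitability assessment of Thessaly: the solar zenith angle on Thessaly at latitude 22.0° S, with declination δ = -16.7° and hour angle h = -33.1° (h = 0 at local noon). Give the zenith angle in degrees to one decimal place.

cos θ_z = sin φ sin δ + cos φ cos δ cos h = 0.107647 + 0.743959 = 0.851606.
θ_z = arccos(0.851606) = 31.6°.

θ_z = 31.6°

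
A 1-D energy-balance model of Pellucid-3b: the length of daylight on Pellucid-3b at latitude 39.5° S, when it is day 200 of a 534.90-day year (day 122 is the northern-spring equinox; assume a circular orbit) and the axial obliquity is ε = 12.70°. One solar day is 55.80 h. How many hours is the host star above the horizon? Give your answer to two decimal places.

25.30 h

Solar longitude: λ_s = 360° × (200 − 122)/534.90 = 52.496°.
sin δ = sin 12.70° × sin 52.496° = 0.17441, so δ = +10.044°.
cos H₀ = −tan φ · tan δ = −tan(-39.5°) × tan(+10.044°) = 0.1460, so H₀ = 1.4243 rad = 81.60°.
Daylight = 2H₀/(2π) × 55.80 h = (1.4243/π) × 55.80 = 25.30 h.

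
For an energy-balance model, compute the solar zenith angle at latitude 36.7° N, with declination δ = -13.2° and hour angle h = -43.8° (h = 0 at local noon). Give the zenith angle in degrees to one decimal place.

cos θ_z = sin φ sin δ + cos φ cos δ cos h = -0.136468 + 0.563400 = 0.426932.
θ_z = arccos(0.426932) = 64.7°.

θ_z = 64.7°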